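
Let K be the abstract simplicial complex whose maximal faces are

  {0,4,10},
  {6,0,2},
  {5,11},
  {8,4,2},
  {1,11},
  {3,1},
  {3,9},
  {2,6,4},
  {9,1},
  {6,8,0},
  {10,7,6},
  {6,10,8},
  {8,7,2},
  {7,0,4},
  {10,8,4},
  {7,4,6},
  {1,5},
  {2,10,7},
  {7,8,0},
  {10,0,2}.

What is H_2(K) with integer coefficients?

H_2 ≅ Z.

We work with the vertex ordering 0 < 1 < 2 < 3 < 4 < 5 < 6 < 7 < 8 < 9 < 10 < 11. The simplices of K, each written with vertices in increasing order, are:

  0-simplices (12): [0], [1], [2], [3], [4], [5], [6], [7], [8], [9], [10], [11]
  1-simplices (27): (27 of them)
  2-simplices (14): [0,2,6], [0,2,10], [0,4,7], [0,4,10], [0,6,8], [0,7,8], [2,4,6], [2,4,8], [2,7,8], [2,7,10], [4,6,7], [4,8,10], [6,7,10], [6,8,10]

giving chain groups C_0 ≅ Z^12, C_1 ≅ Z^27, C_2 ≅ Z^14.

The boundary map ∂_1: C_1 → C_0 maps an edge to its endpoints' difference, ∂[p,q] = q − p. For instance
  ∂[1,11] = [11] − [1].
This gives a 12×27 integer matrix of rank 10; reducing to Smith normal form yields diagonal entries (1,1,1,1,1,1,1,1,1,1).

∂_2: C_2 → C_1 sends each 2-simplex [p,q,r] to [q,r] − [p,r] + [p,q]. For instance
  ∂[0,6,8] = [6,8] − [0,8] + [0,6],
  ∂[0,2,6] = [2,6] − [0,6] + [0,2].
The 27×14 boundary matrix has rank 13 and Smith normal form diag(1,1,1,1,1,1,1,1,1,1,1,1,1).

Reading off H_k = ker ∂_k / im ∂_{k+1}:

  H_2: rank ker ∂_2 − rank ∂_3 = (14 − 13) − 0 = 1, and there is no ∂_3, so H_2 = Z.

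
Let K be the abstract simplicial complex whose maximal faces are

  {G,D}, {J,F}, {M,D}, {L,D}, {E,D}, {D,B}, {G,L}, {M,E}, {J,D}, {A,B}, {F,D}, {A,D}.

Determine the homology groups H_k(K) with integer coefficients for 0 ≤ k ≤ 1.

H_0 ≅ Z,  H_1 ≅ Z^4.

K has 9 vertices, 12 edges.
rank ∂_0 = 0, rank ∂_1 = 8 ⇒ b_0 = 9 − 0 − 8 = 1; all invariant factors of ∂_1 are 1 so no torsion. So H_0 = Z.
rank ∂_1 = 8, rank ∂_2 = 0 ⇒ b_1 = 12 − 8 − 0 = 4. So H_1 = Z^4.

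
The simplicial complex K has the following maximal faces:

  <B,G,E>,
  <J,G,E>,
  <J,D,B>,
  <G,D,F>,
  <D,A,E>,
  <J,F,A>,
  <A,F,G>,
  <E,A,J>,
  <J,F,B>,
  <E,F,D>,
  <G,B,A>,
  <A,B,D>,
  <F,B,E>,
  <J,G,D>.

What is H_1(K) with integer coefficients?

H_1 ≅ Z^2.

Take the total order A < B < D < E < F < G < J on the vertex set. Then K (dimension 2) consists of the simplices:

  0-simplices (7): A, B, D, E, F, G, J
  1-simplices (21): AB, AD, AE, AF, AG, AJ, BD, BE, BF, BG, BJ, DE, DF, DG, DJ, EF, EG, EJ, FG, FJ, GJ
  2-simplices (14): ABD, ABG, ADE, AEJ, AFG, AFJ, BDJ, BEF, BEG, BFJ, DEF, DFG, DGJ, EGJ

so the chain groups are C_0 ≅ Z^7, C_1 ≅ Z^21, C_2 ≅ Z^14.

The boundary map ∂_1: C_1 → C_0 sends each edge [p,q] (with p < q) to q − p. For instance
  ∂EF = F − E.
This gives a 7×21 integer matrix of rank 6; reducing to Smith normal form yields diagonal entries (1,1,1,1,1,1).

∂_2: C_2 → C_1 sends each 2-simplex [p,q,r] to [q,r] − [p,r] + [p,q]. For instance
  ∂BFJ = FJ − BJ + BF,
  ∂BEG = EG − BG + BE.
This gives a 21×14 integer matrix of rank 13; reducing to Smith normal form yields diagonal entries (1,1,1,1,1,1,1,1,1,1,1,1,1).

Reading off H_k = ker ∂_k / im ∂_{k+1}:

  H_1: rank ker ∂_1 − rank ∂_2 = (21 − 6) − 13 = 2, and the invariant factors of ∂_2 are all 1, so H_1 = Z^2.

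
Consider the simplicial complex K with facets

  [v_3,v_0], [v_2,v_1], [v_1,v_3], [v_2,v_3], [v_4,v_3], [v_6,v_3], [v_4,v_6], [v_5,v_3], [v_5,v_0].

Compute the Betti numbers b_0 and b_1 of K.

b_0 = 1, b_1 = 3.

Order the vertices as v_0 < v_1 < v_2 < v_3 < v_4 < v_5 < v_6. Listing each simplex with vertices in this order, K has dimension 1 with simplices:

  0-simplices (7): [v_0], [v_1], [v_2], [v_3], [v_4], [v_5], [v_6]
  1-simplices (9): [v_0,v_3], [v_0,v_5], [v_1,v_2], [v_1,v_3], [v_2,v_3], [v_3,v_4], [v_3,v_5], [v_3,v_6], [v_4,v_6]

so the chain groups are C_0 ≅ Z^7, C_1 ≅ Z^9.

Boundary ∂_1: C_1 → C_0 maps an edge to its endpoints' difference, ∂[p,q] = q − p.
The 7×9 boundary matrix has rank 6 and Smith normal form diag(1,1,1,1,1,1).

From H_k ≅ ker(∂_k) / im(∂_{k+1}) we obtain:

  H_0: rank C_0 − rank ∂_1 = 7 − 6 = 1, and the invariant factors of ∂_1 are all 1, so H_0 ≅ Z.
  H_1: rank ker ∂_1 − rank ∂_2 = (9 − 6) − 0 = 3, and there is no ∂_2, so H_1 ≅ Z^3.

As a check, the Euler characteristic is 7 − 9 = -2, which agrees with 1 − 3 = -2.
(K is a triangulation of a wedge of 3 circles.)

Hence the Betti numbers are b_0 = 1, b_1 = 3.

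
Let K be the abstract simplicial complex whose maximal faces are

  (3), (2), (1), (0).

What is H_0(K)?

H_0 = Z^4.

K has 4 vertices.
rank ∂_0 = 0, rank ∂_1 = 0 ⇒ b_0 = 4 − 0 − 0 = 4. So H_0 = Z^4.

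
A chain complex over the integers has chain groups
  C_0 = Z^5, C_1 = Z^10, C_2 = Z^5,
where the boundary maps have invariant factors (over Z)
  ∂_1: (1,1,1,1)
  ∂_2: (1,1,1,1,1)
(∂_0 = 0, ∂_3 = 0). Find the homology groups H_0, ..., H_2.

H_0 = Z,  H_1 = Z,  H_2 = 0.

H_0: b_0 = 5 − 0 − 4 = 1; torsion from ∂_1 factors > 1: none. So H_0 = Z.
H_1: b_1 = 10 − 4 − 5 = 1; torsion from ∂_2 factors > 1: none. So H_1 = Z.
H_2: b_2 = 5 − 5 − 0 = 0; torsion from ∂_3 factors > 1: none. So H_2 = 0.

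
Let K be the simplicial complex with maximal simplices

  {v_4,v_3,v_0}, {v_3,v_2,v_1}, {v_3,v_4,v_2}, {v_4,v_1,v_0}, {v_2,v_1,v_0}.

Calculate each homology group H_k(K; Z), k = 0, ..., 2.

H_0 = Z,  H_1 = Z,  H_2 = 0.

We work with the vertex ordering v_0 < v_1 < v_2 < v_3 < v_4. The simplices of K, each written with vertices in increasing order, are:

  0-simplices (5): [v_0], [v_1], [v_2], [v_3], [v_4]
  1-simplices (10): [v_0,v_1], [v_0,v_2], [v_0,v_3], [v_0,v_4], [v_1,v_2], [v_1,v_3], [v_1,v_4], [v_2,v_3], [v_2,v_4], [v_3,v_4]
  2-simplices (5): [v_0,v_1,v_2], [v_0,v_1,v_4], [v_0,v_3,v_4], [v_1,v_2,v_3], [v_2,v_3,v_4]

so the chain groups are C_0 ≅ Z^5, C_1 ≅ Z^10, C_2 ≅ Z^5.

∂_1: C_1 → C_0 maps an edge to its endpoints' difference, ∂[p,q] = q − p.
This gives a 5×10 integer matrix of rank 4; reducing to Smith normal form yields diagonal entries (1,1,1,1).

Boundary ∂_2: C_2 → C_1 acts by ∂[p,q,r] = [q,r] − [p,r] + [p,q]. For instance
  ∂[v_0,v_1,v_4] = [v_1,v_4] − [v_0,v_4] + [v_0,v_1],
  ∂[v_0,v_1,v_2] = [v_1,v_2] − [v_0,v_2] + [v_0,v_1].
This gives a 10×5 integer matrix of rank 5; reducing to Smith normal form yields diagonal entries (1,1,1,1,1).

Now H_k = ker ∂_k / im ∂_{k+1}, so:

  H_0: rank C_0 − rank ∂_1 = 5 − 4 = 1, and the invariant factors of ∂_1 are all 1, so H_0 ≅ Z.
  H_1: rank ker ∂_1 − rank ∂_2 = (10 − 4) − 5 = 1, and the invariant factors of ∂_2 are all 1, so H_1 ≅ Z.
  H_2: rank ker ∂_2 − rank ∂_3 = (5 − 5) − 0 = 0, and there is no ∂_3, so H_2 ≅ 0.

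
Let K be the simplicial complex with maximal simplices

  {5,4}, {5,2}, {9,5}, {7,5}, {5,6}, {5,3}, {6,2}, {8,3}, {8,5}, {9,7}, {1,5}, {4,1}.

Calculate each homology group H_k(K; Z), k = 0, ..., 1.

H_0 ≅ Z,  H_1 ≅ Z^4.

Order the vertices as 1 < 2 < 3 < 4 < 5 < 6 < 7 < 8 < 9. Listing each simplex with vertices in this order, K has dimension 1 with simplices:

  0-simplices (9): [1], [2], [3], [4], [5], [6], [7], [8], [9]
  1-simplices (12): [1,4], [1,5], [2,5], [2,6], [3,5], [3,8], [4,5], [5,6], [5,7], [5,8], [5,9], [7,9]

Hence C_0 ≅ Z^9, C_1 ≅ Z^12.

The boundary map ∂_1: C_1 → C_0 maps an edge to its endpoints' difference, ∂[p,q] = q − p. For instance
  ∂[5,8] = [8] − [5].
This gives a 9×12 integer matrix of rank 8; reducing to Smith normal form yields diagonal entries (1,1,1,1,1,1,1,1).

Now H_k = ker ∂_k / im ∂_{k+1}, so:

  H_0: rank C_0 − rank ∂_1 = 9 − 8 = 1, and the invariant factors of ∂_1 are all 1, so H_0 ≅ Z.
  H_1: rank ker ∂_1 − rank ∂_2 = (12 − 8) − 0 = 4, and there is no ∂_2, so H_1 ≅ Z^4.

As a check, the Euler characteristic is 9 − 12 = -3, which agrees with 1 − 4 = -3.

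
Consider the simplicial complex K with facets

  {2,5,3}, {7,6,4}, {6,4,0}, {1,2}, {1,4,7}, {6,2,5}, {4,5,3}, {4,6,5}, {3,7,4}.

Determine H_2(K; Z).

We work with the vertex ordering 0 < 1 < 2 < 3 < 4 < 5 < 6 < 7. The simplices of K, each written with vertices in increasing order, are:

  0-simplices (8): [0], [1], [2], [3], [4], [5], [6], [7]
  1-simplices (16): [0,4], [0,6], [1,2], [1,4], [1,7], [2,3], [2,5], [2,6], [3,4], [3,5], [3,7], [4,5], [4,6], [4,7], [5,6], [6,7]
  2-simplices (8): [0,4,6], [1,4,7], [2,3,5], [2,5,6], [3,4,5], [3,4,7], [4,5,6], [4,6,7]

Hence C_0 ≅ Z^8, C_1 ≅ Z^16, C_2 ≅ Z^8.

The boundary map ∂_1: C_1 → C_0 sends each edge [p,q] (with p < q) to q − p.
As a 8×16 matrix over Z this has rank 7, with invariant factors (1,1,1,1,1,1,1).

The boundary map ∂_2: C_2 → C_1 maps a triangle to the signed sum of its edges. For instance
  ∂[3,4,5] = [4,5] − [3,5] + [3,4],
  ∂[1,4,7] = [4,7] − [1,7] + [1,4].
The resulting 16×8 matrix has rank 8, and its Smith normal form has invariant factors (1,1,1,1,1,1,1,1).

Computing H_k = (kernel of ∂_k) / (image of ∂_{k+1}):

  H_2: rank ker ∂_2 − rank ∂_3 = (8 − 8) − 0 = 0, and there is no ∂_3, so H_2 ≅ 0.

H_2 = 0.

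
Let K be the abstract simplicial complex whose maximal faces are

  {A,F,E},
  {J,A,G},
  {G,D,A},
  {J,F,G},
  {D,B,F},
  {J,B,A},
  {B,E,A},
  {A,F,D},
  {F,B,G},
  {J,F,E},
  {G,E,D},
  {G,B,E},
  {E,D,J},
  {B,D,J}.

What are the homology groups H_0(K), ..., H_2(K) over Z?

H_0 ≅ Z,  H_1 ≅ Z^2,  H_2 ≅ Z.

Take the total order A < B < D < E < F < G < J on the vertex set. Then K (dimension 2) consists of the simplices:

  0-simplices (7): A, B, D, E, F, G, J
  1-simplices (21): AB, AD, AE, AF, AG, AJ, BD, BE, BF, BG, BJ, DE, DF, DG, DJ, EF, EG, EJ, FG, FJ, GJ
  2-simplices (14): ABE, ABJ, ADF, ADG, AEF, AGJ, BDF, BDJ, BEG, BFG, DEG, DEJ, EFJ, FGJ

so the chain groups are C_0 ≅ Z^7, C_1 ≅ Z^21, C_2 ≅ Z^14.

Boundary ∂_1: C_1 → C_0 sends each edge [p,q] (with p < q) to q − p. For instance
  ∂GJ = J − G.
The resulting 7×21 matrix has rank 6, and its Smith normal form has invariant factors (1,1,1,1,1,1).

Boundary ∂_2: C_2 → C_1 acts by ∂[p,q,r] = [q,r] − [p,r] + [p,q]. For instance
  ∂BDF = DF − BF + BD,
  ∂AGJ = GJ − AJ + AG.
The 21×14 boundary matrix has rank 13 and Smith normal form diag(1,1,1,1,1,1,1,1,1,1,1,1,1).

Reading off H_k = ker ∂_k / im ∂_{k+1}:

  H_0: rank C_0 − rank ∂_1 = 7 − 6 = 1, and the invariant factors of ∂_1 are all 1, so H_0 = Z.
  H_1: rank ker ∂_1 − rank ∂_2 = (21 − 6) − 13 = 2, and the invariant factors of ∂_2 are all 1, so H_1 = Z^2.
  H_2: rank ker ∂_2 − rank ∂_3 = (14 − 13) − 0 = 1, and there is no ∂_3, so H_2 = Z.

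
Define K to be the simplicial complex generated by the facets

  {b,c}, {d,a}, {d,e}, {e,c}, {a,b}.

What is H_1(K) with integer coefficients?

H_1 ≅ Z.

Order the vertices as a < b < c < d < e. Listing each simplex with vertices in this order, K has dimension 1 with simplices:

  0-simplices (5): a, b, c, d, e
  1-simplices (5): ab, ad, bc, ce, de

so the chain groups are C_0 ≅ Z^5, C_1 ≅ Z^5.

The boundary map ∂_1: C_1 → C_0 maps an edge to its endpoints' difference, ∂[p,q] = q − p. For instance
  ∂de = e − d.
The resulting 5×5 matrix has rank 4, and its Smith normal form has invariant factors (1,1,1,1).

Computing H_k = (kernel of ∂_k) / (image of ∂_{k+1}):

  H_1: rank ker ∂_1 − rank ∂_2 = (5 − 4) − 0 = 1, and there is no ∂_2, so H_1 ≅ Z.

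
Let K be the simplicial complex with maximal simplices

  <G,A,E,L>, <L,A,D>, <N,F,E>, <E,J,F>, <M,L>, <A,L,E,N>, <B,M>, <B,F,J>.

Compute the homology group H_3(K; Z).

H_3 ≅ 0.

Take the total order A < B < D < E < F < G < J < L < M < N on the vertex set. Then K (dimension 3) consists of the simplices:

  0-simplices (10): A, B, D, E, F, G, J, L, M, N
  1-simplices (19): AD, AE, AG, AL, AN, BF, BJ, BM, DL, EF, EG, EJ, EL, EN, FJ, FN, GL, LM, LN
  2-simplices (11): ADL, AEG, AEL, AEN, AGL, ALN, BFJ, EFJ, EFN, EGL, ELN
  3-simplices (2): AEGL, AELN

Hence C_0 ≅ Z^10, C_1 ≅ Z^19, C_2 ≅ Z^11, C_3 ≅ Z^2.

∂_1: C_1 → C_0 is given by ∂[p,q] = [q] − [p]. For instance
  ∂LM = M − L.
The 10×19 boundary matrix has rank 9 and Smith normal form diag(1,1,1,1,1,1,1,1,1).

Boundary ∂_2: C_2 → C_1 acts by ∂[p,q,r] = [q,r] − [p,r] + [p,q]. For instance
  ∂ELN = LN − EN + EL,
  ∂AEN = EN − AN + AE.
As a 19×11 matrix over Z this has rank 9, with invariant factors (1,1,1,1,1,1,1,1,1).

The boundary map ∂_3: C_3 → C_2 sends each 3-simplex σ to the alternating sum Σ_i (−1)^i (σ with its i-th vertex removed). For instance
  ∂AEGL = EGL − AGL + AEL − AEG,
  ∂AELN = ELN − ALN + AEN − AEL.
The resulting 11×2 matrix has rank 2, and its Smith normal form has invariant factors (1,1).

Reading off H_k = ker ∂_k / im ∂_{k+1}:

  H_3: rank ker ∂_3 − rank ∂_4 = (2 − 2) − 0 = 0, and there is no ∂_4, so H_3 = 0.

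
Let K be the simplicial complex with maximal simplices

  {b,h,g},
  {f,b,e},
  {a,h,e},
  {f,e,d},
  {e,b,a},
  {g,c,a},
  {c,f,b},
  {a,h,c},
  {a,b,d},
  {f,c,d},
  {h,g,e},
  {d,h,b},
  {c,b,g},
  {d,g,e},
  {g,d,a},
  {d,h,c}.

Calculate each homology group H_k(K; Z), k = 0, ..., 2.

Fix the vertex order a < b < c < d < e < f < g < h and write every simplex with vertices in increasing order. Then dim K = 2 and the simplices of K are:

  0-simplices (8): a, b, c, d, e, f, g, h
  1-simplices (24): ab, ac, ad, ae, ag, ah, bc, bd, be, bf, bg, bh, cd, cf, cg, ch, de, df, dg, dh, ef, eg, eh, gh
  2-simplices (16): abd, abe, acg, ach, adg, aeh, bcf, bcg, bdh, bef, bgh, cdf, cdh, def, deg, egh

Hence C_0 ≅ Z^8, C_1 ≅ Z^24, C_2 ≅ Z^16.

∂_1: C_1 → C_0 is given by ∂[p,q] = [q] − [p].
The resulting 8×24 matrix has rank 7, and its Smith normal form has invariant factors (1,1,1,1,1,1,1).

Boundary ∂_2: C_2 → C_1 acts by ∂[p,q,r] = [q,r] − [p,r] + [p,q]. For instance
  ∂bdh = dh − bh + bd,
  ∂ach = ch − ah + ac.
This gives a 24×16 integer matrix of rank 15; reducing to Smith normal form yields diagonal entries (1,1,1,1,1,1,1,1,1,1,1,1,1,1,1).

Now H_k = ker ∂_k / im ∂_{k+1}, so:

  H_0: rank C_0 − rank ∂_1 = 8 − 7 = 1, and the invariant factors of ∂_1 are all 1, so H_0 ≅ Z.
  H_1: rank ker ∂_1 − rank ∂_2 = (24 − 7) − 15 = 2, and the invariant factors of ∂_2 are all 1, so H_1 ≅ Z^2.
  H_2: rank ker ∂_2 − rank ∂_3 = (16 − 15) − 0 = 1, and there is no ∂_3, so H_2 ≅ Z.

(K is a triangulation of the torus T^2.)

H_0 = Z,  H_1 = Z^2,  H_2 = Z.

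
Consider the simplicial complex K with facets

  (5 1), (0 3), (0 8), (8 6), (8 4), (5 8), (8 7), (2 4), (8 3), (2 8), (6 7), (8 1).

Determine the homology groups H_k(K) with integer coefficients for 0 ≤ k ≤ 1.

H_0 ≅ Z,  H_1 ≅ Z^4.

Fix the vertex order 0 < 1 < 2 < 3 < 4 < 5 < 6 < 7 < 8 and write every simplex with vertices in increasing order. Then dim K = 1 and the simplices of K are:

  0-simplices (9): [0], [1], [2], [3], [4], [5], [6], [7], [8]
  1-simplices (12): [0,3], [0,8], [1,5], [1,8], [2,4], [2,8], [3,8], [4,8], [5,8], [6,7], [6,8], [7,8]

Hence C_0 ≅ Z^9, C_1 ≅ Z^12.

The boundary map ∂_1: C_1 → C_0 maps an edge to its endpoints' difference, ∂[p,q] = q − p.
The 9×12 boundary matrix has rank 8 and Smith normal form diag(1,1,1,1,1,1,1,1).

Now H_k = ker ∂_k / im ∂_{k+1}, so:

  H_0: rank C_0 − rank ∂_1 = 9 − 8 = 1, and the invariant factors of ∂_1 are all 1, so H_0 ≅ Z.
  H_1: rank ker ∂_1 − rank ∂_2 = (12 − 8) − 0 = 4, and there is no ∂_2, so H_1 ≅ Z^4.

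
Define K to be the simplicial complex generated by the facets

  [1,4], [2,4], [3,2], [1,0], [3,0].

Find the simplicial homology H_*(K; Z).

K has 5 vertices, 5 edges.
rank ∂_0 = 0, rank ∂_1 = 4 ⇒ b_0 = 5 − 0 − 4 = 1; all invariant factors of ∂_1 are 1 so no torsion. So H_0 = Z.
rank ∂_1 = 4, rank ∂_2 = 0 ⇒ b_1 = 5 − 4 − 0 = 1. So H_1 = Z.

H_0 ≅ Z,  H_1 ≅ Z.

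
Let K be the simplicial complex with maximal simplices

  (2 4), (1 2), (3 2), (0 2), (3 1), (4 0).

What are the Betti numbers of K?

We work with the vertex ordering 0 < 1 < 2 < 3 < 4. The simplices of K, each written with vertices in increasing order, are:

  0-simplices (5): [0], [1], [2], [3], [4]
  1-simplices (6): [0,2], [0,4], [1,2], [1,3], [2,3], [2,4]

so the chain groups are C_0 ≅ Z^5, C_1 ≅ Z^6.

∂_1: C_1 → C_0 is given by ∂[p,q] = [q] − [p]. For instance
  ∂[1,2] = [2] − [1].
As a 5×6 matrix over Z this has rank 4, with invariant factors (1,1,1,1).

Reading off H_k = ker ∂_k / im ∂_{k+1}:

  H_0: rank C_0 − rank ∂_1 = 5 − 4 = 1, and the invariant factors of ∂_1 are all 1, so H_0 ≅ Z.
  H_1: rank ker ∂_1 − rank ∂_2 = (6 − 4) − 0 = 2, and there is no ∂_2, so H_1 ≅ Z^2.

Hence the Betti numbers are b_0 = 1, b_1 = 2.

b_0 = 1, b_1 = 2.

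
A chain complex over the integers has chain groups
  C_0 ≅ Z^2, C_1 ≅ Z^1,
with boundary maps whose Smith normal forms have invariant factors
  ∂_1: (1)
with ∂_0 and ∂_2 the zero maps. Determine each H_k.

H_0: b_0 = 2 − 0 − 1 = 1; torsion from ∂_1 factors > 1: none. So H_0 = Z.
H_1: b_1 = 1 − 1 − 0 = 0; torsion from ∂_2 factors > 1: none. So H_1 = 0.

H_0 = Z,  H_1 = 0.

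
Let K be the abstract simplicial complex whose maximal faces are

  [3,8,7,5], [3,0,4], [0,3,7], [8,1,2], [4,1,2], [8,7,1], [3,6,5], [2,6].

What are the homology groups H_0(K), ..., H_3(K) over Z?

Fix the vertex order 0 < 1 < 2 < 3 < 4 < 5 < 6 < 7 < 8 and write every simplex with vertices in increasing order. Then dim K = 3 and the simplices of K are:

  0-simplices (9): [0], [1], [2], [3], [4], [5], [6], [7], [8]
  1-simplices (19): [0,3], [0,4], [0,7], [1,2], [1,4], [1,7], [1,8], [2,4], [2,6], [2,8], [3,4], [3,5], [3,6], [3,7], [3,8], [5,6], [5,7], [5,8], [7,8]
  2-simplices (10): [0,3,4], [0,3,7], [1,2,4], [1,2,8], [1,7,8], [3,5,6], [3,5,7], [3,5,8], [3,7,8], [5,7,8]
  3-simplices (1): [3,5,7,8]

giving chain groups C_0 ≅ Z^9, C_1 ≅ Z^19, C_2 ≅ Z^10, C_3 ≅ Z^1.

Boundary ∂_1: C_1 → C_0 maps an edge to its endpoints' difference, ∂[p,q] = q − p.
As a 9×19 matrix over Z this has rank 8, with invariant factors (1,1,1,1,1,1,1,1).

∂_2: C_2 → C_1 sends each 2-simplex [p,q,r] to [q,r] − [p,r] + [p,q]. For instance
  ∂[1,2,4] = [2,4] − [1,4] + [1,2],
  ∂[3,5,6] = [5,6] − [3,6] + [3,5].
This gives a 19×10 integer matrix of rank 9; reducing to Smith normal form yields diagonal entries (1,1,1,1,1,1,1,1,1).

The boundary map ∂_3: C_3 → C_2 sends each 3-simplex σ to the alternating sum Σ_i (−1)^i (σ with its i-th vertex removed). For instance
  ∂[3,5,7,8] = [5,7,8] − [3,7,8] + [3,5,8] − [3,5,7].
The 10×1 boundary matrix has rank 1 and Smith normal form diag(1).

Reading off H_k = ker ∂_k / im ∂_{k+1}:

  H_0: rank C_0 − rank ∂_1 = 9 − 8 = 1, and the invariant factors of ∂_1 are all 1, so H_0 ≅ Z.
  H_1: rank ker ∂_1 − rank ∂_2 = (19 − 8) − 9 = 2, and the invariant factors of ∂_2 are all 1, so H_1 ≅ Z^2.
  H_2: rank ker ∂_2 − rank ∂_3 = (10 − 9) − 1 = 0, and the invariant factors of ∂_3 are all 1, so H_2 ≅ 0.
  H_3: rank ker ∂_3 − rank ∂_4 = (1 − 1) − 0 = 0, and there is no ∂_4, so H_3 ≅ 0.

H_0 ≅ Z,  H_1 ≅ Z^2,  H_2 = 0,  H_3 = 0.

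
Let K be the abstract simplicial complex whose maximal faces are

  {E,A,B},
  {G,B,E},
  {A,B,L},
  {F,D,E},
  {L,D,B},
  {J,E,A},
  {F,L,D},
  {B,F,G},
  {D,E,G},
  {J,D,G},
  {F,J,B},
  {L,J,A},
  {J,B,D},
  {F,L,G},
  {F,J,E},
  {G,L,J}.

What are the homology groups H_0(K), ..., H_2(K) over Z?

Order the vertices as A < B < D < E < F < G < J < L. Listing each simplex with vertices in this order, K has dimension 2 with simplices:

  0-simplices (8): A, B, D, E, F, G, J, L
  1-simplices (24): AB, AE, AJ, AL, BD, BE, BF, BG, BJ, BL, DE, DF, DG, DJ, DL, EF, EG, EJ, FG, FJ, FL, GJ, GL, JL
  2-simplices (16): ABE, ABL, AEJ, AJL, BDJ, BDL, BEG, BFG, BFJ, DEF, DEG, DFL, DGJ, EFJ, FGL, GJL

Hence C_0 ≅ Z^8, C_1 ≅ Z^24, C_2 ≅ Z^16.

The boundary map ∂_1: C_1 → C_0 maps an edge to its endpoints' difference, ∂[p,q] = q − p. For instance
  ∂BD = D − B.
The 8×24 boundary matrix has rank 7 and Smith normal form diag(1,1,1,1,1,1,1).

The boundary map ∂_2: C_2 → C_1 maps a triangle to the signed sum of its edges. For instance
  ∂BDJ = DJ − BJ + BD,
  ∂AJL = JL − AL + AJ.
The 24×16 boundary matrix has rank 15 and Smith normal form diag(1,1,1,1,1,1,1,1,1,1,1,1,1,1,1).

From H_k ≅ ker(∂_k) / im(∂_{k+1}) we obtain:

  H_0: rank C_0 − rank ∂_1 = 8 − 7 = 1, and the invariant factors of ∂_1 are all 1, so H_0 ≅ Z.
  H_1: rank ker ∂_1 − rank ∂_2 = (24 − 7) − 15 = 2, and the invariant factors of ∂_2 are all 1, so H_1 ≅ Z^2.
  H_2: rank ker ∂_2 − rank ∂_3 = (16 − 15) − 0 = 1, and there is no ∂_3, so H_2 ≅ Z.

H_0 ≅ Z,  H_1 ≅ Z^2,  H_2 ≅ Z.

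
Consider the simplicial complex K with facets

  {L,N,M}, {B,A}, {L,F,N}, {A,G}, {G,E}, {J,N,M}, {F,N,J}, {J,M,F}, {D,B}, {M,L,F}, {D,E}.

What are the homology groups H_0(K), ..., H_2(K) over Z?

H_0 = Z^2,  H_1 = Z,  H_2 = Z.

We work with the vertex ordering A < B < D < E < F < G < J < L < M < N. The simplices of K, each written with vertices in increasing order, are:

  0-simplices (10): A, B, D, E, F, G, J, L, M, N
  1-simplices (14): AB, AG, BD, DE, EG, FJ, FL, FM, FN, JM, JN, LM, LN, MN
  2-simplices (6): FJM, FJN, FLM, FLN, JMN, LMN

giving chain groups C_0 ≅ Z^10, C_1 ≅ Z^14, C_2 ≅ Z^6.

∂_1: C_1 → C_0 maps an edge to its endpoints' difference, ∂[p,q] = q − p.
The resulting 10×14 matrix has rank 8, and its Smith normal form has invariant factors (1,1,1,1,1,1,1,1).

∂_2: C_2 → C_1 sends each 2-simplex [p,q,r] to [q,r] − [p,r] + [p,q]. For instance
  ∂FJM = JM − FM + FJ,
  ∂FJN = JN − FN + FJ.
The resulting 14×6 matrix has rank 5, and its Smith normal form has invariant factors (1,1,1,1,1).

Now H_k = ker ∂_k / im ∂_{k+1}, so:

  H_0: rank C_0 − rank ∂_1 = 10 − 8 = 2, and the invariant factors of ∂_1 are all 1, so H_0 ≅ Z^2.
  H_1: rank ker ∂_1 − rank ∂_2 = (14 − 8) − 5 = 1, and the invariant factors of ∂_2 are all 1, so H_1 ≅ Z.
  H_2: rank ker ∂_2 − rank ∂_3 = (6 − 5) − 0 = 1, and there is no ∂_3, so H_2 ≅ Z.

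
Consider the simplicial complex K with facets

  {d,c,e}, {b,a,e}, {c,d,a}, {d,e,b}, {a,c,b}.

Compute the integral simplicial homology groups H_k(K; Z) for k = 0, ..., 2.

Order the vertices as a < b < c < d < e. Listing each simplex with vertices in this order, K has dimension 2 with simplices:

  0-simplices (5): a, b, c, d, e
  1-simplices (10): ab, ac, ad, ae, bc, bd, be, cd, ce, de
  2-simplices (5): abc, abe, acd, bde, cde

Hence C_0 ≅ Z^5, C_1 ≅ Z^10, C_2 ≅ Z^5.

The boundary map ∂_1: C_1 → C_0 maps an edge to its endpoints' difference, ∂[p,q] = q − p.
The resulting 5×10 matrix has rank 4, and its Smith normal form has invariant factors (1,1,1,1).

Boundary ∂_2: C_2 → C_1 maps a triangle to the signed sum of its edges. For instance
  ∂abe = be − ae + ab,
  ∂acd = cd − ad + ac.
The 10×5 boundary matrix has rank 5 and Smith normal form diag(1,1,1,1,1).

Now H_k = ker ∂_k / im ∂_{k+1}, so:

  H_0: rank C_0 − rank ∂_1 = 5 − 4 = 1, and the invariant factors of ∂_1 are all 1, so H_0 = Z.
  H_1: rank ker ∂_1 − rank ∂_2 = (10 − 4) − 5 = 1, and the invariant factors of ∂_2 are all 1, so H_1 = Z.
  H_2: rank ker ∂_2 − rank ∂_3 = (5 − 5) − 0 = 0, and there is no ∂_3, so H_2 = 0.

As a check, the Euler characteristic is 5 − 10 + 5 = 0, which agrees with 1 − 1 + 0 = 0.
(K is a triangulation of the Möbius band.)

H_0 ≅ Z,  H_1 ≅ Z,  H_2 = 0.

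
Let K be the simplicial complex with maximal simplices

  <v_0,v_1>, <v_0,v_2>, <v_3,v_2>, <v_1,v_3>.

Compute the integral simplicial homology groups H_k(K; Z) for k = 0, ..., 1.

Order the vertices as v_0 < v_1 < v_2 < v_3. Listing each simplex with vertices in this order, K has dimension 1 with simplices:

  0-simplices (4): [v_0], [v_1], [v_2], [v_3]
  1-simplices (4): [v_0,v_1], [v_0,v_2], [v_1,v_3], [v_2,v_3]

giving chain groups C_0 ≅ Z^4, C_1 ≅ Z^4.

The boundary map ∂_1: C_1 → C_0 is given by ∂[p,q] = [q] − [p].
As a 4×4 matrix over Z this has rank 3, with invariant factors (1,1,1).

Computing H_k = (kernel of ∂_k) / (image of ∂_{k+1}):

  H_0: rank C_0 − rank ∂_1 = 4 − 3 = 1, and the invariant factors of ∂_1 are all 1, so H_0 = Z.
  H_1: rank ker ∂_1 − rank ∂_2 = (4 − 3) − 0 = 1, and there is no ∂_2, so H_1 = Z.

As a check, the Euler characteristic is 4 − 4 = 0, which agrees with 1 − 1 = 0.

H_0 = Z,  H_1 = Z.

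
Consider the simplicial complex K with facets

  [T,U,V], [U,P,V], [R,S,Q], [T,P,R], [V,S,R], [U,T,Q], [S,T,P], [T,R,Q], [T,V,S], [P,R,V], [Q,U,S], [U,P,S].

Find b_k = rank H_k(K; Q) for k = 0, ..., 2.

We work with the vertex ordering P < Q < R < S < T < U < V. The simplices of K, each written with vertices in increasing order, are:

  0-simplices (7): P, Q, R, S, T, U, V
  1-simplices (18): PR, PS, PT, PU, PV, QR, QS, QT, QU, RS, RT, RV, ST, SU, SV, TU, TV, UV
  2-simplices (12): PRT, PRV, PST, PSU, PUV, QRS, QRT, QSU, QTU, RSV, STV, TUV

so the chain groups are C_0 ≅ Z^7, C_1 ≅ Z^18, C_2 ≅ Z^12.

∂_1: C_1 → C_0 is given by ∂[p,q] = [q] − [p]. For instance
  ∂PV = V − P.
The 7×18 boundary matrix has rank 6 and Smith normal form diag(1,1,1,1,1,1).

Boundary ∂_2: C_2 → C_1 sends each 2-simplex [p,q,r] to [q,r] − [p,r] + [p,q]. For instance
  ∂PRT = RT − PT + PR,
  ∂PRV = RV − PV + PR.
The 18×12 boundary matrix has rank 12 and Smith normal form diag(1,1,1,1,1,1,1,1,1,1,1,2).

Reading off H_k = ker ∂_k / im ∂_{k+1}:

  H_0: rank C_0 − rank ∂_1 = 7 − 6 = 1, and the invariant factors of ∂_1 are all 1, so H_0 ≅ Z.
  H_1: rank ker ∂_1 − rank ∂_2 = (18 − 6) − 12 = 0, and ∂_2 has invariant factor 2 > 1, so H_1 ≅ Z_2.
  H_2: rank ker ∂_2 − rank ∂_3 = (12 − 12) − 0 = 0, and there is no ∂_3, so H_2 ≅ 0.

As a check, the Euler characteristic is 7 − 18 + 12 = 1, which agrees with 1 − 0 + 0 = 1.
(K is a triangulation of the real projective plane RP^2.)

Hence the Betti numbers are b_0 = 1, b_1 = 0, b_2 = 0.

b_0 = 1, b_1 = 0, b_2 = 0.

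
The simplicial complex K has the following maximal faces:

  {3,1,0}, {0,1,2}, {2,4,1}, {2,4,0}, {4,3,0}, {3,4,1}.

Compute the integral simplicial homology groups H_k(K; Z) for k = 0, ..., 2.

H_0 ≅ Z,  H_1 = 0,  H_2 ≅ Z.

We work with the vertex ordering 0 < 1 < 2 < 3 < 4. The simplices of K, each written with vertices in increasing order, are:

  0-simplices (5): [0], [1], [2], [3], [4]
  1-simplices (9): [0,1], [0,2], [0,3], [0,4], [1,2], [1,3], [1,4], [2,4], [3,4]
  2-simplices (6): [0,1,2], [0,1,3], [0,2,4], [0,3,4], [1,2,4], [1,3,4]

Hence C_0 ≅ Z^5, C_1 ≅ Z^9, C_2 ≅ Z^6.

The boundary map ∂_1: C_1 → C_0 is given by ∂[p,q] = [q] − [p]. For instance
  ∂[2,4] = [4] − [2].
As a 5×9 matrix over Z this has rank 4, with invariant factors (1,1,1,1).

The boundary map ∂_2: C_2 → C_1 maps a triangle to the signed sum of its edges. For instance
  ∂[1,3,4] = [3,4] − [1,4] + [1,3],
  ∂[1,2,4] = [2,4] − [1,4] + [1,2].
This gives a 9×6 integer matrix of rank 5; reducing to Smith normal form yields diagonal entries (1,1,1,1,1).

From H_k ≅ ker(∂_k) / im(∂_{k+1}) we obtain:

  H_0: rank C_0 − rank ∂_1 = 5 − 4 = 1, and the invariant factors of ∂_1 are all 1, so H_0 = Z.
  H_1: rank ker ∂_1 − rank ∂_2 = (9 − 4) − 5 = 0, and the invariant factors of ∂_2 are all 1, so H_1 = 0.
  H_2: rank ker ∂_2 − rank ∂_3 = (6 − 5) − 0 = 1, and there is no ∂_3, so H_2 = Z.

(K is a triangulation of the 2-sphere S^2.)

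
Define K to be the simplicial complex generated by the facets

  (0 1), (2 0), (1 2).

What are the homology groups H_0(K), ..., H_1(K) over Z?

K has 3 vertices, 3 edges.
rank ∂_0 = 0, rank ∂_1 = 2 ⇒ b_0 = 3 − 0 − 2 = 1; all invariant factors of ∂_1 are 1 so no torsion. So H_0 = Z.
rank ∂_1 = 2, rank ∂_2 = 0 ⇒ b_1 = 3 − 2 − 0 = 1. So H_1 = Z.

H_0 = Z,  H_1 = Z.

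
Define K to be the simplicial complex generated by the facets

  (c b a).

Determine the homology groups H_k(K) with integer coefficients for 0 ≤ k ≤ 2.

K has 3 vertices, 3 edges, 1 triangle.
rank ∂_0 = 0, rank ∂_1 = 2 ⇒ b_0 = 3 − 0 − 2 = 1; all invariant factors of ∂_1 are 1 so no torsion. So H_0 ≅ Z.
rank ∂_1 = 2, rank ∂_2 = 1 ⇒ b_1 = 3 − 2 − 1 = 0; all invariant factors of ∂_2 are 1 so no torsion. So H_1 ≅ 0.
rank ∂_2 = 1, rank ∂_3 = 0 ⇒ b_2 = 1 − 1 − 0 = 0. So H_2 ≅ 0.

H_0 = Z,  H_1 = 0,  H_2 = 0.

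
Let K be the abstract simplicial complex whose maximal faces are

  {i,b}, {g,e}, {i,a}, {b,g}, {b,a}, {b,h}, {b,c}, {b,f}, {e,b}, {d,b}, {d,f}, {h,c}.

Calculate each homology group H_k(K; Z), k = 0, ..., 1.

H_0 = Z,  H_1 = Z^4.

We work with the vertex ordering a < b < c < d < e < f < g < h < i. The simplices of K, each written with vertices in increasing order, are:

  0-simplices (9): a, b, c, d, e, f, g, h, i
  1-simplices (12): ab, ai, bc, bd, be, bf, bg, bh, bi, ch, df, eg

so the chain groups are C_0 ≅ Z^9, C_1 ≅ Z^12.

The boundary map ∂_1: C_1 → C_0 is given by ∂[p,q] = [q] − [p]. For instance
  ∂bi = i − b.
This gives a 9×12 integer matrix of rank 8; reducing to Smith normal form yields diagonal entries (1,1,1,1,1,1,1,1).

From H_k ≅ ker(∂_k) / im(∂_{k+1}) we obtain:

  H_0: rank C_0 − rank ∂_1 = 9 − 8 = 1, and the invariant factors of ∂_1 are all 1, so H_0 ≅ Z.
  H_1: rank ker ∂_1 − rank ∂_2 = (12 − 8) − 0 = 4, and there is no ∂_2, so H_1 ≅ Z^4.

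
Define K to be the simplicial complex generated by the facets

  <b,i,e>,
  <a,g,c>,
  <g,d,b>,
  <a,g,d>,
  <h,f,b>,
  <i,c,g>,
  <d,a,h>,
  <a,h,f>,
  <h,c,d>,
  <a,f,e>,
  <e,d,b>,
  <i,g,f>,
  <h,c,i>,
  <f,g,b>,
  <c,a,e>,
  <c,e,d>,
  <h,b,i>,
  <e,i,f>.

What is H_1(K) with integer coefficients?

H_1 ≅ Z ⊕ Z/2.

We work with the vertex ordering a < b < c < d < e < f < g < h < i. The simplices of K, each written with vertices in increasing order, are:

  0-simplices (9): a, b, c, d, e, f, g, h, i
  1-simplices (27): ac, ad, ae, af, ag, ah, bd, be, bf, bg, bh, bi, cd, ce, cg, ch, ci, de, dg, dh, ef, ei, fg, fh, fi, gi, hi
  2-simplices (18): ace, acg, adg, adh, aef, afh, bde, bdg, bei, bfg, bfh, bhi, cde, cdh, cgi, chi, efi, fgi

so the chain groups are C_0 ≅ Z^9, C_1 ≅ Z^27, C_2 ≅ Z^18.

The boundary map ∂_1: C_1 → C_0 maps an edge to its endpoints' difference, ∂[p,q] = q − p.
As a 9×27 matrix over Z this has rank 8, with invariant factors (1,1,1,1,1,1,1,1).

Boundary ∂_2: C_2 → C_1 maps a triangle to the signed sum of its edges. For instance
  ∂bei = ei − bi + be,
  ∂afh = fh − ah + af.
As a 27×18 matrix over Z this has rank 18, with invariant factors (1,1,1,1,1,1,1,1,1,1,1,1,1,1,1,1,1,2).

Now H_k = ker ∂_k / im ∂_{k+1}, so:

  H_1: rank ker ∂_1 − rank ∂_2 = (27 − 8) − 18 = 1, and ∂_2 has invariant factor 2 > 1, so H_1 ≅ Z ⊕ Z/2.

(K is a triangulation of the Klein bottle.)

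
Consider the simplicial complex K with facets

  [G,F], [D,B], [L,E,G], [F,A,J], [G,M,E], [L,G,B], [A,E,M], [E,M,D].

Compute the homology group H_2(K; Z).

H_2 ≅ 0.

Take the total order A < B < D < E < F < G < J < L < M on the vertex set. Then K (dimension 2) consists of the simplices:

  0-simplices (9): A, B, D, E, F, G, J, L, M
  1-simplices (16): AE, AF, AJ, AM, BD, BG, BL, DE, DM, EG, EL, EM, FG, FJ, GL, GM
  2-simplices (6): AEM, AFJ, BGL, DEM, EGL, EGM

giving chain groups C_0 ≅ Z^9, C_1 ≅ Z^16, C_2 ≅ Z^6.

The boundary map ∂_1: C_1 → C_0 is given by ∂[p,q] = [q] − [p]. For instance
  ∂DM = M − D.
This gives a 9×16 integer matrix of rank 8; reducing to Smith normal form yields diagonal entries (1,1,1,1,1,1,1,1).

The boundary map ∂_2: C_2 → C_1 sends each 2-simplex [p,q,r] to [q,r] − [p,r] + [p,q]. For instance
  ∂EGL = GL − EL + EG,
  ∂AFJ = FJ − AJ + AF.
The 16×6 boundary matrix has rank 6 and Smith normal form diag(1,1,1,1,1,1).

Computing H_k = (kernel of ∂_k) / (image of ∂_{k+1}):

  H_2: rank ker ∂_2 − rank ∂_3 = (6 − 6) − 0 = 0, and there is no ∂_3, so H_2 = 0.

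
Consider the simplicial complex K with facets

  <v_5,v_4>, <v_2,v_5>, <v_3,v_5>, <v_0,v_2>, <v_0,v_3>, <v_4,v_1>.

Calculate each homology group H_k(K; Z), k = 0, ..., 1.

H_0 = Z,  H_1 = Z.

K has 6 vertices, 6 edges.
rank ∂_0 = 0, rank ∂_1 = 5 ⇒ b_0 = 6 − 0 − 5 = 1; all invariant factors of ∂_1 are 1 so no torsion. So H_0 ≅ Z.
rank ∂_1 = 5, rank ∂_2 = 0 ⇒ b_1 = 6 − 5 − 0 = 1. So H_1 ≅ Z.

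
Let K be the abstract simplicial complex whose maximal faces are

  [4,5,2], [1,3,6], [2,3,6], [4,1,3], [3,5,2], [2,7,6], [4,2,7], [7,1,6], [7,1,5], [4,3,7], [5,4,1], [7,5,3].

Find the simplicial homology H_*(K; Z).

H_0 = Z,  H_1 = Z_2,  H_2 = 0.

Fix the vertex order 1 < 2 < 3 < 4 < 5 < 6 < 7 and write every simplex with vertices in increasing order. Then dim K = 2 and the simplices of K are:

  0-simplices (7): [1], [2], [3], [4], [5], [6], [7]
  1-simplices (18): [1,3], [1,4], [1,5], [1,6], [1,7], [2,3], [2,4], [2,5], [2,6], [2,7], [3,4], [3,5], [3,6], [3,7], [4,5], [4,7], [5,7], [6,7]
  2-simplices (12): [1,3,4], [1,3,6], [1,4,5], [1,5,7], [1,6,7], [2,3,5], [2,3,6], [2,4,5], [2,4,7], [2,6,7], [3,4,7], [3,5,7]

Hence C_0 ≅ Z^7, C_1 ≅ Z^18, C_2 ≅ Z^12.

∂_1: C_1 → C_0 sends each edge [p,q] (with p < q) to q − p. For instance
  ∂[3,6] = [6] − [3].
The 7×18 boundary matrix has rank 6 and Smith normal form diag(1,1,1,1,1,1).

The boundary map ∂_2: C_2 → C_1 acts by ∂[p,q,r] = [q,r] − [p,r] + [p,q]. For instance
  ∂[1,6,7] = [6,7] − [1,7] + [1,6],
  ∂[1,3,4] = [3,4] − [1,4] + [1,3].
As a 18×12 matrix over Z this has rank 12, with invariant factors (1,1,1,1,1,1,1,1,1,1,1,2).

Now H_k = ker ∂_k / im ∂_{k+1}, so:

  H_0: rank C_0 − rank ∂_1 = 7 − 6 = 1, and the invariant factors of ∂_1 are all 1, so H_0 ≅ Z.
  H_1: rank ker ∂_1 − rank ∂_2 = (18 − 6) − 12 = 0, and ∂_2 has invariant factor 2 > 1, so H_1 ≅ Z_2.
  H_2: rank ker ∂_2 − rank ∂_3 = (12 − 12) − 0 = 0, and there is no ∂_3, so H_2 ≅ 0.

(K is a triangulation of the real projective plane RP^2.)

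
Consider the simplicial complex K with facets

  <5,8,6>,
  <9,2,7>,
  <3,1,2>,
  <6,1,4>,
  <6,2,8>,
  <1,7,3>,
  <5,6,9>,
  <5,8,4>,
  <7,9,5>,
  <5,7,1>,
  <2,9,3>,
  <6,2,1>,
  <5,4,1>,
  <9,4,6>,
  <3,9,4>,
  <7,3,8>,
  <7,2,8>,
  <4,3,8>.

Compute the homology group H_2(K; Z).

Fix the vertex order 1 < 2 < 3 < 4 < 5 < 6 < 7 < 8 < 9 and write every simplex with vertices in increasing order. Then dim K = 2 and the simplices of K are:

  0-simplices (9): [1], [2], [3], [4], [5], [6], [7], [8], [9]
  1-simplices (27): (27 of them)
  2-simplices (18): [1,2,3], [1,2,6], [1,3,7], [1,4,5], [1,4,6], [1,5,7], [2,3,9], [2,6,8], [2,7,8], [2,7,9], [3,4,8], [3,4,9], [3,7,8], [4,5,8], [4,6,9], [5,6,8], [5,6,9], [5,7,9]

so the chain groups are C_0 ≅ Z^9, C_1 ≅ Z^27, C_2 ≅ Z^18.

The boundary map ∂_1: C_1 → C_0 maps an edge to its endpoints' difference, ∂[p,q] = q − p. For instance
  ∂[3,4] = [4] − [3].
The 9×27 boundary matrix has rank 8 and Smith normal form diag(1,1,1,1,1,1,1,1).

∂_2: C_2 → C_1 maps a triangle to the signed sum of its edges. For instance
  ∂[3,7,8] = [7,8] − [3,8] + [3,7],
  ∂[2,3,9] = [3,9] − [2,9] + [2,3].
This gives a 27×18 integer matrix of rank 18; reducing to Smith normal form yields diagonal entries (1,1,1,1,1,1,1,1,1,1,1,1,1,1,1,1,1,2).

Computing H_k = (kernel of ∂_k) / (image of ∂_{k+1}):

  H_2: rank ker ∂_2 − rank ∂_3 = (18 − 18) − 0 = 0, and there is no ∂_3, so H_2 ≅ 0.

H_2 ≅ 0.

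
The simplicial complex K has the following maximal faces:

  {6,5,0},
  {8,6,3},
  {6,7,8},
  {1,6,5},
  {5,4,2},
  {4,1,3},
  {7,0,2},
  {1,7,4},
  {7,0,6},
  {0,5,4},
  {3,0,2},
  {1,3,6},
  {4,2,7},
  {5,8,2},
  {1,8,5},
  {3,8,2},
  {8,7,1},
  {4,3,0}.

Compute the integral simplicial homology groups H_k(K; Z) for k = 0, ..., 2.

H_0 ≅ Z,  H_1 ≅ Z × Z/2,  H_2 = 0.

Order the vertices as 0 < 1 < 2 < 3 < 4 < 5 < 6 < 7 < 8. Listing each simplex with vertices in this order, K has dimension 2 with simplices:

  0-simplices (9): [0], [1], [2], [3], [4], [5], [6], [7], [8]
  1-simplices (27): (27 of them)
  2-simplices (18): [0,2,3], [0,2,7], [0,3,4], [0,4,5], [0,5,6], [0,6,7], [1,3,4], [1,3,6], [1,4,7], [1,5,6], [1,5,8], [1,7,8], [2,3,8], [2,4,5], [2,4,7], [2,5,8], [3,6,8], [6,7,8]

Hence C_0 ≅ Z^9, C_1 ≅ Z^27, C_2 ≅ Z^18.

Boundary ∂_1: C_1 → C_0 sends each edge [p,q] (with p < q) to q − p. For instance
  ∂[3,6] = [6] − [3].
This gives a 9×27 integer matrix of rank 8; reducing to Smith normal form yields diagonal entries (1,1,1,1,1,1,1,1).

The boundary map ∂_2: C_2 → C_1 sends each 2-simplex [p,q,r] to [q,r] − [p,r] + [p,q]. For instance
  ∂[0,2,3] = [2,3] − [0,3] + [0,2],
  ∂[1,4,7] = [4,7] − [1,7] + [1,4].
As a 27×18 matrix over Z this has rank 18, with invariant factors (1,1,1,1,1,1,1,1,1,1,1,1,1,1,1,1,1,2).

Computing H_k = (kernel of ∂_k) / (image of ∂_{k+1}):

  H_0: rank C_0 − rank ∂_1 = 9 − 8 = 1, and the invariant factors of ∂_1 are all 1, so H_0 ≅ Z.
  H_1: rank ker ∂_1 − rank ∂_2 = (27 − 8) − 18 = 1, and ∂_2 has invariant factor 2 > 1, so H_1 ≅ Z × Z/2.
  H_2: rank ker ∂_2 − rank ∂_3 = (18 − 18) − 0 = 0, and there is no ∂_3, so H_2 ≅ 0.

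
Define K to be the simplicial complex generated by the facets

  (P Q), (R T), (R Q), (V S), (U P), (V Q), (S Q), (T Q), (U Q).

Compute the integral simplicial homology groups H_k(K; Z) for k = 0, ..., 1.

Order the vertices as P < Q < R < S < T < U < V. Listing each simplex with vertices in this order, K has dimension 1 with simplices:

  0-simplices (7): P, Q, R, S, T, U, V
  1-simplices (9): PQ, PU, QR, QS, QT, QU, QV, RT, SV

Hence C_0 ≅ Z^7, C_1 ≅ Z^9.

The boundary map ∂_1: C_1 → C_0 is given by ∂[p,q] = [q] − [p]. For instance
  ∂QV = V − Q.
The resulting 7×9 matrix has rank 6, and its Smith normal form has invariant factors (1,1,1,1,1,1).

Reading off H_k = ker ∂_k / im ∂_{k+1}:

  H_0: rank C_0 − rank ∂_1 = 7 − 6 = 1, and the invariant factors of ∂_1 are all 1, so H_0 = Z.
  H_1: rank ker ∂_1 − rank ∂_2 = (9 − 6) − 0 = 3, and there is no ∂_2, so H_1 = Z^3.

(K is a triangulation of a wedge of 3 circles.)

H_0 ≅ Z,  H_1 ≅ Z^3.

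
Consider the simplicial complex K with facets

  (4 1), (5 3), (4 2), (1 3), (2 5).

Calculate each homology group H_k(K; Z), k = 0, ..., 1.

H_0 = Z,  H_1 = Z.

Take the total order 1 < 2 < 3 < 4 < 5 on the vertex set. Then K (dimension 1) consists of the simplices:

  0-simplices (5): [1], [2], [3], [4], [5]
  1-simplices (5): [1,3], [1,4], [2,4], [2,5], [3,5]

so the chain groups are C_0 ≅ Z^5, C_1 ≅ Z^5.

Boundary ∂_1: C_1 → C_0 is given by ∂[p,q] = [q] − [p].
As a 5×5 matrix over Z this has rank 4, with invariant factors (1,1,1,1).

From H_k ≅ ker(∂_k) / im(∂_{k+1}) we obtain:

  H_0: rank C_0 − rank ∂_1 = 5 − 4 = 1, and the invariant factors of ∂_1 are all 1, so H_0 = Z.
  H_1: rank ker ∂_1 − rank ∂_2 = (5 − 4) − 0 = 1, and there is no ∂_2, so H_1 = Z.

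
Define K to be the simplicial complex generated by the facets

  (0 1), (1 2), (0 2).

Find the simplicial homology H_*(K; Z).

H_0 = Z,  H_1 = Z.

Order the vertices as 0 < 1 < 2. Listing each simplex with vertices in this order, K has dimension 1 with simplices:

  0-simplices (3): [0], [1], [2]
  1-simplices (3): [0,1], [0,2], [1,2]

Hence C_0 ≅ Z^3, C_1 ≅ Z^3.

Boundary ∂_1: C_1 → C_0 maps an edge to its endpoints' difference, ∂[p,q] = q − p. For instance
  ∂[1,2] = [2] − [1].
As a 3×3 matrix over Z this has rank 2, with invariant factors (1,1).

Computing H_k = (kernel of ∂_k) / (image of ∂_{k+1}):

  H_0: rank C_0 − rank ∂_1 = 3 − 2 = 1, and the invariant factors of ∂_1 are all 1, so H_0 = Z.
  H_1: rank ker ∂_1 − rank ∂_2 = (3 − 2) − 0 = 1, and there is no ∂_2, so H_1 = Z.

As a check, the Euler characteristic is 3 − 3 = 0, which agrees with 1 − 1 = 0.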